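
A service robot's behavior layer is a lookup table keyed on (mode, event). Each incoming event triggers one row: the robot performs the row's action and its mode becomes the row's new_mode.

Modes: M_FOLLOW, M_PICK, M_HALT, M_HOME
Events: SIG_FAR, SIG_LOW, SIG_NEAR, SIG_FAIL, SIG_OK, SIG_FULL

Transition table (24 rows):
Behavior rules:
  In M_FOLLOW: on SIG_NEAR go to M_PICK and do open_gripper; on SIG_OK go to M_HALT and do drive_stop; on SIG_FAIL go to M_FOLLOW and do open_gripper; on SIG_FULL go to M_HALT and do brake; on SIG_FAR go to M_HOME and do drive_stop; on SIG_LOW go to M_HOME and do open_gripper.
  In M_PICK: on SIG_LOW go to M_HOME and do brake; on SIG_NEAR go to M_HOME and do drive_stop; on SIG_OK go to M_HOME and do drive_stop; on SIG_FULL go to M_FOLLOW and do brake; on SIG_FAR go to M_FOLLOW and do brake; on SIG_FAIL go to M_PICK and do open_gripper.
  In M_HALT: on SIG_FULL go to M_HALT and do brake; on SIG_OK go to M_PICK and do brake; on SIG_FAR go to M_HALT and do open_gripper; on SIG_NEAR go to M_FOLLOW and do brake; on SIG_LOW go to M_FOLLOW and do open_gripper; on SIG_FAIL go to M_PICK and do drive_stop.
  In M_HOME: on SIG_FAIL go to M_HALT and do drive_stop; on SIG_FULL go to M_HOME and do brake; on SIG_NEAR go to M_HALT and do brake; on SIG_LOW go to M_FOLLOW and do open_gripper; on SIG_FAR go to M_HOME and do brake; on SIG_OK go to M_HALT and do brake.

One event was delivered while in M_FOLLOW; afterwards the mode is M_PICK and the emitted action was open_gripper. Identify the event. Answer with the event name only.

SIG_NEAR

try SIG_FAR: (M_FOLLOW, SIG_FAR) → (M_HOME, drive_stop)
try SIG_LOW: (M_FOLLOW, SIG_LOW) → (M_HOME, open_gripper)
try SIG_NEAR: (M_FOLLOW, SIG_NEAR) → (M_PICK, open_gripper)  ← matches
try SIG_FAIL: (M_FOLLOW, SIG_FAIL) → (M_FOLLOW, open_gripper)
try SIG_OK: (M_FOLLOW, SIG_OK) → (M_HALT, drive_stop)
try SIG_FULL: (M_FOLLOW, SIG_FULL) → (M_HALT, brake)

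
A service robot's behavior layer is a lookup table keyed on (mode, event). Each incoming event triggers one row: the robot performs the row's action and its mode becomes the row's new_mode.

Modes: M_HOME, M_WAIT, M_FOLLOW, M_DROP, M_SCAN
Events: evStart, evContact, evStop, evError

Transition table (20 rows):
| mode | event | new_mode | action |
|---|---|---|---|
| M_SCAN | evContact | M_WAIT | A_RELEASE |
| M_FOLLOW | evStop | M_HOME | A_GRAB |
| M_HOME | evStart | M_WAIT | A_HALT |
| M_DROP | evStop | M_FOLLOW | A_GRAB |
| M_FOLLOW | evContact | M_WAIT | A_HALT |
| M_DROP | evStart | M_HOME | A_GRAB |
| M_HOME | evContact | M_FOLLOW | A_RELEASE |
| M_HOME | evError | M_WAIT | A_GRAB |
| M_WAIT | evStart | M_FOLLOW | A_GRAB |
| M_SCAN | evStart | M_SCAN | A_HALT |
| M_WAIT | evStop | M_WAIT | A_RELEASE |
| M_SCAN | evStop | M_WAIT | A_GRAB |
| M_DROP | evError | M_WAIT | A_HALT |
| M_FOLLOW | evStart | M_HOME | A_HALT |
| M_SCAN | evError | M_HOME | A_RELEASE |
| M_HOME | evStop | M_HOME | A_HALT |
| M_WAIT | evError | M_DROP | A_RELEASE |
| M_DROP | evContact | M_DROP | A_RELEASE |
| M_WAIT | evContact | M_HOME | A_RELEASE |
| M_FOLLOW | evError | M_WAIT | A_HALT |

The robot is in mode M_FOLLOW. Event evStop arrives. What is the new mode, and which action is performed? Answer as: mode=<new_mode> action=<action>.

current mode = M_FOLLOW; filter table to that mode:
  (M_FOLLOW, evStop) → (M_HOME, A_GRAB)  ← event matches
  (M_FOLLOW, evContact) → (M_WAIT, A_HALT)
  (M_FOLLOW, evStart) → (M_HOME, A_HALT)
  (M_FOLLOW, evError) → (M_WAIT, A_HALT)
event = evStop selects (M_HOME, A_GRAB)

mode=M_HOME action=A_GRAB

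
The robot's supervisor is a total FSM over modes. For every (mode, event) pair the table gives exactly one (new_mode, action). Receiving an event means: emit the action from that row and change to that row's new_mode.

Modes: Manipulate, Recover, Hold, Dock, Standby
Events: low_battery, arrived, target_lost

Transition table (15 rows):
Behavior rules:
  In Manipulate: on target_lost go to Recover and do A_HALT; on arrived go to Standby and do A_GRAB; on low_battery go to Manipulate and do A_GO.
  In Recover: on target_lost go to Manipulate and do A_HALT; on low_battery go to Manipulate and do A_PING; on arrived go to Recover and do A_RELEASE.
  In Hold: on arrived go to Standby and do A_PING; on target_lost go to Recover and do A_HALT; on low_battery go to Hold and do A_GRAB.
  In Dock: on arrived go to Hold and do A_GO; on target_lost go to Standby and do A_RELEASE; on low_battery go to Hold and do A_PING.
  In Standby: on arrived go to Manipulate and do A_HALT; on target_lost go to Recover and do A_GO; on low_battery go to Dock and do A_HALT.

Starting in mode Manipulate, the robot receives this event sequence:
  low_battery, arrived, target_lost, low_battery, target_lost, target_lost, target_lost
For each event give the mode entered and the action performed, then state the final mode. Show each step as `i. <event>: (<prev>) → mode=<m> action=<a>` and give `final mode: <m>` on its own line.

1. low_battery: (Manipulate) → mode=Manipulate action=A_GO
2. arrived: (Manipulate) → mode=Standby action=A_GRAB
3. target_lost: (Standby) → mode=Recover action=A_GO
4. low_battery: (Recover) → mode=Manipulate action=A_PING
5. target_lost: (Manipulate) → mode=Recover action=A_HALT
6. target_lost: (Recover) → mode=Manipulate action=A_HALT
7. target_lost: (Manipulate) → mode=Recover action=A_HALT

final mode: Recover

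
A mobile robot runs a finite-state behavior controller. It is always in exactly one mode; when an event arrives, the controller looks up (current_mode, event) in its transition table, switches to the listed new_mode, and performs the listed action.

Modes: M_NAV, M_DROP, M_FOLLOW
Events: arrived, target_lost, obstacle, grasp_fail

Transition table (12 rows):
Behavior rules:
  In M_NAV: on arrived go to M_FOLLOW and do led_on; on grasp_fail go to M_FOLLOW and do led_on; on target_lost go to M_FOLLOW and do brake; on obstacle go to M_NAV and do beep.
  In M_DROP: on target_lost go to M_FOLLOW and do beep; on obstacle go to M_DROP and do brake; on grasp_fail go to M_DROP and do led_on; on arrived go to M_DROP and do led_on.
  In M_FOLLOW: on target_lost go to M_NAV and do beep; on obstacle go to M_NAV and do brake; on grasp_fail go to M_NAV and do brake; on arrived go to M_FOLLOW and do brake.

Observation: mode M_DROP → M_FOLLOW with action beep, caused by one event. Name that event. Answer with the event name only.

try arrived: (M_DROP, arrived) → (M_DROP, led_on)
try target_lost: (M_DROP, target_lost) → (M_FOLLOW, beep)  ← matches
try obstacle: (M_DROP, obstacle) → (M_DROP, brake)
try grasp_fail: (M_DROP, grasp_fail) → (M_DROP, led_on)

target_lost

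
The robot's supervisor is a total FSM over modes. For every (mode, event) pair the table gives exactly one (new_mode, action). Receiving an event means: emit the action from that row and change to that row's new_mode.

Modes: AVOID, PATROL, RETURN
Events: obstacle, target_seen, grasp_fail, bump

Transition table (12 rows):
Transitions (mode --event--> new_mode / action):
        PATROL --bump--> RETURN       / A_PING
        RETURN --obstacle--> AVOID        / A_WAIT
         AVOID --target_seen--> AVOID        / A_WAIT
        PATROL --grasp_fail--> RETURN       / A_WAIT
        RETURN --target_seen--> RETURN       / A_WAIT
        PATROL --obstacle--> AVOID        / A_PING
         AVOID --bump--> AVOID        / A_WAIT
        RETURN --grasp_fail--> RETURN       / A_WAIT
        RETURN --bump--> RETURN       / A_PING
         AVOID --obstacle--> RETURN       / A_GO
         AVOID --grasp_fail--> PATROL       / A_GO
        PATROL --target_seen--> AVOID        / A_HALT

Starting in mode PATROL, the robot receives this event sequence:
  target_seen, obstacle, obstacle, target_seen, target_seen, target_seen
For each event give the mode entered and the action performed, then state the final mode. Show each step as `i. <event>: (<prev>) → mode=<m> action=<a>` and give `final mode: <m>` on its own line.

1. target_seen: (PATROL) → mode=AVOID action=A_HALT
2. obstacle: (AVOID) → mode=RETURN action=A_GO
3. obstacle: (RETURN) → mode=AVOID action=A_WAIT
4. target_seen: (AVOID) → mode=AVOID action=A_WAIT
5. target_seen: (AVOID) → mode=AVOID action=A_WAIT
6. target_seen: (AVOID) → mode=AVOID action=A_WAIT

final mode: AVOID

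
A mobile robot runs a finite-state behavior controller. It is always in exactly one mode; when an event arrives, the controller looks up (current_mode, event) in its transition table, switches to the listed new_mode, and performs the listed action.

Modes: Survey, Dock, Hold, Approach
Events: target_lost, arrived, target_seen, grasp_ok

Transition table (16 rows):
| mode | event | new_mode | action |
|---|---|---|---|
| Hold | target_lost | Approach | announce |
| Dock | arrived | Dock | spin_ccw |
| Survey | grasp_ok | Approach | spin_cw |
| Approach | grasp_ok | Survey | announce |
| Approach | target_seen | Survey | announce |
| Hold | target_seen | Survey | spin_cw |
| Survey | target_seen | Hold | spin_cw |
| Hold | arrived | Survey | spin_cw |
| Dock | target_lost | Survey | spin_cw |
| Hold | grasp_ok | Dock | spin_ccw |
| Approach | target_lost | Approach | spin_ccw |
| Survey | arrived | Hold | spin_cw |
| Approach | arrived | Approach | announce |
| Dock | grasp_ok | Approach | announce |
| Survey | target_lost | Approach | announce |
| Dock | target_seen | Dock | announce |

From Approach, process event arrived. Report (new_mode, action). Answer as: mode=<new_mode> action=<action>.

current mode = Approach; filter table to that mode:
  (Approach, grasp_ok) → (Survey, announce)
  (Approach, target_seen) → (Survey, announce)
  (Approach, target_lost) → (Approach, spin_ccw)
  (Approach, arrived) → (Approach, announce)  ← event matches
event = arrived selects (Approach, announce)

mode=Approach action=announce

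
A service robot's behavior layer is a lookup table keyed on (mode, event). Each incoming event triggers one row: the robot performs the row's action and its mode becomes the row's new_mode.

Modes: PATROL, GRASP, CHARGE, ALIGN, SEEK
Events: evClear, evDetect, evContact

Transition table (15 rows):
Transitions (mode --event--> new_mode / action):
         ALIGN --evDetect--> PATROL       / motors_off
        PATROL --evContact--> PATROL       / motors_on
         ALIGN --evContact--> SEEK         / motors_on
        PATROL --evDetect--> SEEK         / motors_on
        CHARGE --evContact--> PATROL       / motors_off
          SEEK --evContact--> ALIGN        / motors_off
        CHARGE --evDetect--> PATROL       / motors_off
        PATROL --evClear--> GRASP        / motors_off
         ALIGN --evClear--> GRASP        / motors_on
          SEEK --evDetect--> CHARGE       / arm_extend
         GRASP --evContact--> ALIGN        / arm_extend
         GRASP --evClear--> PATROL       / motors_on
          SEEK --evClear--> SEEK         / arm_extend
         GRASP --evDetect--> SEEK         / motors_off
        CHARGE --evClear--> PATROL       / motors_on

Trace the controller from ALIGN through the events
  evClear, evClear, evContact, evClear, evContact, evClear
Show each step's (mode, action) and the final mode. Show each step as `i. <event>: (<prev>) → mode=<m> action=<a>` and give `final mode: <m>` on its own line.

1. evClear: (ALIGN) → mode=GRASP action=motors_on
2. evClear: (GRASP) → mode=PATROL action=motors_on
3. evContact: (PATROL) → mode=PATROL action=motors_on
4. evClear: (PATROL) → mode=GRASP action=motors_off
5. evContact: (GRASP) → mode=ALIGN action=arm_extend
6. evClear: (ALIGN) → mode=GRASP action=motors_on

final mode: GRASP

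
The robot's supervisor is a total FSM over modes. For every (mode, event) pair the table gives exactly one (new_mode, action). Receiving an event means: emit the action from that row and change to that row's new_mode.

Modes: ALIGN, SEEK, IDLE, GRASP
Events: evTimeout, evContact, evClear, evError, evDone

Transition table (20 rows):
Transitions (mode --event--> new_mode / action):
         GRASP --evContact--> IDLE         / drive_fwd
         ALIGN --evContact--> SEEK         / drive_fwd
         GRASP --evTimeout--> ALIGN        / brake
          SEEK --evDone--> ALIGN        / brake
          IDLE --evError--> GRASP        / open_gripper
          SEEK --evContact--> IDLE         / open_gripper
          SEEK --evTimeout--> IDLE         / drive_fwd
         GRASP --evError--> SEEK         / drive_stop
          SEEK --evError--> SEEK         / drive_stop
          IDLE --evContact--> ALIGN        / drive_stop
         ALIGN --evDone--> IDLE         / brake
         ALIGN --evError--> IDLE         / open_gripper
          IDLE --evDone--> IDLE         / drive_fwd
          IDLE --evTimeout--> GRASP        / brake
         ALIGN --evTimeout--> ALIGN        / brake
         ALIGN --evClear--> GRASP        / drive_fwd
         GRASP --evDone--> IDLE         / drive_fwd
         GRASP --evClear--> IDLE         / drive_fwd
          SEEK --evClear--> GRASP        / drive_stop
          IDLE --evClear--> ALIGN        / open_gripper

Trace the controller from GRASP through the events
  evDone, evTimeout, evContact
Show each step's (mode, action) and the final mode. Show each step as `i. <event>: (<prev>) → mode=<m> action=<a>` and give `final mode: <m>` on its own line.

1. evDone: (GRASP) → mode=IDLE action=drive_fwd
2. evTimeout: (IDLE) → mode=GRASP action=brake
3. evContact: (GRASP) → mode=IDLE action=drive_fwd

final mode: IDLE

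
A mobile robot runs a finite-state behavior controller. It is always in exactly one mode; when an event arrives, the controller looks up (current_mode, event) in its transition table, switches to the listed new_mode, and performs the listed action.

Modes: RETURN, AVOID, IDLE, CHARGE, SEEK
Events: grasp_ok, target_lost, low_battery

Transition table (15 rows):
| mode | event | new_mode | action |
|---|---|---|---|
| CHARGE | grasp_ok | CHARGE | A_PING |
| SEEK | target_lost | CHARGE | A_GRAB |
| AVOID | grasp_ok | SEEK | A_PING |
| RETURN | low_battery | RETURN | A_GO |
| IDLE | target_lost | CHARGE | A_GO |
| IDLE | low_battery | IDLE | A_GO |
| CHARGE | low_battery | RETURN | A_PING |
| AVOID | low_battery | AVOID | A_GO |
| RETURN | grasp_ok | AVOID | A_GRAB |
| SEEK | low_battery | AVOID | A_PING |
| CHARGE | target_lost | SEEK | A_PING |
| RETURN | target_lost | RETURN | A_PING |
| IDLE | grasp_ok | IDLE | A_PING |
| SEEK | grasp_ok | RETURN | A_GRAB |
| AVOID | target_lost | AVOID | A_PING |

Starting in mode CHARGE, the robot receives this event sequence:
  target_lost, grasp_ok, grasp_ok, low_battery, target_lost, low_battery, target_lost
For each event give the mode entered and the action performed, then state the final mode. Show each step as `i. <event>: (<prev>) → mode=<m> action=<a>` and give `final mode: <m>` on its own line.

1. target_lost: (CHARGE) → mode=SEEK action=A_PING
2. grasp_ok: (SEEK) → mode=RETURN action=A_GRAB
3. grasp_ok: (RETURN) → mode=AVOID action=A_GRAB
4. low_battery: (AVOID) → mode=AVOID action=A_GO
5. target_lost: (AVOID) → mode=AVOID action=A_PING
6. low_battery: (AVOID) → mode=AVOID action=A_GO
7. target_lost: (AVOID) → mode=AVOID action=A_PING

final mode: AVOID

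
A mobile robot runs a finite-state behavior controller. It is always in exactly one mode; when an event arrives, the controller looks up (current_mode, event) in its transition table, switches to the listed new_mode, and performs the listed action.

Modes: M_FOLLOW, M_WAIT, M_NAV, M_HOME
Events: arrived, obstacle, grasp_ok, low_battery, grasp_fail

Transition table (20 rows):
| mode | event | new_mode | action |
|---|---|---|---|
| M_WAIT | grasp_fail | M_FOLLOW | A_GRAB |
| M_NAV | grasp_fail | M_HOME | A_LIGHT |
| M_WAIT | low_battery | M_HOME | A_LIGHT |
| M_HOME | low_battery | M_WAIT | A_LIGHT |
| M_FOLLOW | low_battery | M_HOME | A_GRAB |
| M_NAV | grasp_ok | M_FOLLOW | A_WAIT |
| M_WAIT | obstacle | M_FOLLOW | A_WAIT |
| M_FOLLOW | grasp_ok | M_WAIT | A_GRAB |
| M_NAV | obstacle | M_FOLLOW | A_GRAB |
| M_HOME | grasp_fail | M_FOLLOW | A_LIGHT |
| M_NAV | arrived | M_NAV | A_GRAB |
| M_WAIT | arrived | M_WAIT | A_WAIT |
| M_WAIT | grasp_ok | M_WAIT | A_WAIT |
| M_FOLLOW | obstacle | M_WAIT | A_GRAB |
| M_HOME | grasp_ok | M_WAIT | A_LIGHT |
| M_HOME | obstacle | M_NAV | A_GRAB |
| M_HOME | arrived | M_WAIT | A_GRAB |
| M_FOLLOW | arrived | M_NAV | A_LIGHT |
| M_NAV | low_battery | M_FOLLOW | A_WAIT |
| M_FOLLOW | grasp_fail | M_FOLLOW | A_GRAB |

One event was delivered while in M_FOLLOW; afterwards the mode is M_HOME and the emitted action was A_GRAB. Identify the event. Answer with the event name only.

low_battery

try arrived: (M_FOLLOW, arrived) → (M_NAV, A_LIGHT)
try obstacle: (M_FOLLOW, obstacle) → (M_WAIT, A_GRAB)
try grasp_ok: (M_FOLLOW, grasp_ok) → (M_WAIT, A_GRAB)
try low_battery: (M_FOLLOW, low_battery) → (M_HOME, A_GRAB)  ← matches
try grasp_fail: (M_FOLLOW, grasp_fail) → (M_FOLLOW, A_GRAB)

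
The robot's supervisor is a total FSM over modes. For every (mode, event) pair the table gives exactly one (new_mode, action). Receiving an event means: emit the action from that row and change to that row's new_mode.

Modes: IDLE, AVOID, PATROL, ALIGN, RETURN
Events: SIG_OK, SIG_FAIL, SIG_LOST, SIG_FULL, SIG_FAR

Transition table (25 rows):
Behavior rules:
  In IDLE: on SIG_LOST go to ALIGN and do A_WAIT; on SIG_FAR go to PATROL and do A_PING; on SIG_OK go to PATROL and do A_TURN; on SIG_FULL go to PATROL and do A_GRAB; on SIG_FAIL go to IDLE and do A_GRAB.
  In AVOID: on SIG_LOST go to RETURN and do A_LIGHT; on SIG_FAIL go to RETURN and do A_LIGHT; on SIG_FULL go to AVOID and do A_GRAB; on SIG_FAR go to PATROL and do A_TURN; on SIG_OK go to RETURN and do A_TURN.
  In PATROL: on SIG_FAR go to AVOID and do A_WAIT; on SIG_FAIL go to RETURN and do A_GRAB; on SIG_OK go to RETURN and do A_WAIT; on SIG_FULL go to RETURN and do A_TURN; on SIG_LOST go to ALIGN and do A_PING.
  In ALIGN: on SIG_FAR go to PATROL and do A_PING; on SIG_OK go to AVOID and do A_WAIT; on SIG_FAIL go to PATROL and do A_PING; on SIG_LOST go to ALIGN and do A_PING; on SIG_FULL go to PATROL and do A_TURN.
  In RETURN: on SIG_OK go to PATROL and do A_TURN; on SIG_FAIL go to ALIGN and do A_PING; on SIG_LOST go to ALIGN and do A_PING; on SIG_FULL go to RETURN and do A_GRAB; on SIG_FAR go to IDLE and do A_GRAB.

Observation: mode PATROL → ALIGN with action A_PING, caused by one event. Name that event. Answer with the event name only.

try SIG_OK: (PATROL, SIG_OK) → (RETURN, A_WAIT)
try SIG_FAIL: (PATROL, SIG_FAIL) → (RETURN, A_GRAB)
try SIG_LOST: (PATROL, SIG_LOST) → (ALIGN, A_PING)  ← matches
try SIG_FULL: (PATROL, SIG_FULL) → (RETURN, A_TURN)
try SIG_FAR: (PATROL, SIG_FAR) → (AVOID, A_WAIT)

SIG_LOST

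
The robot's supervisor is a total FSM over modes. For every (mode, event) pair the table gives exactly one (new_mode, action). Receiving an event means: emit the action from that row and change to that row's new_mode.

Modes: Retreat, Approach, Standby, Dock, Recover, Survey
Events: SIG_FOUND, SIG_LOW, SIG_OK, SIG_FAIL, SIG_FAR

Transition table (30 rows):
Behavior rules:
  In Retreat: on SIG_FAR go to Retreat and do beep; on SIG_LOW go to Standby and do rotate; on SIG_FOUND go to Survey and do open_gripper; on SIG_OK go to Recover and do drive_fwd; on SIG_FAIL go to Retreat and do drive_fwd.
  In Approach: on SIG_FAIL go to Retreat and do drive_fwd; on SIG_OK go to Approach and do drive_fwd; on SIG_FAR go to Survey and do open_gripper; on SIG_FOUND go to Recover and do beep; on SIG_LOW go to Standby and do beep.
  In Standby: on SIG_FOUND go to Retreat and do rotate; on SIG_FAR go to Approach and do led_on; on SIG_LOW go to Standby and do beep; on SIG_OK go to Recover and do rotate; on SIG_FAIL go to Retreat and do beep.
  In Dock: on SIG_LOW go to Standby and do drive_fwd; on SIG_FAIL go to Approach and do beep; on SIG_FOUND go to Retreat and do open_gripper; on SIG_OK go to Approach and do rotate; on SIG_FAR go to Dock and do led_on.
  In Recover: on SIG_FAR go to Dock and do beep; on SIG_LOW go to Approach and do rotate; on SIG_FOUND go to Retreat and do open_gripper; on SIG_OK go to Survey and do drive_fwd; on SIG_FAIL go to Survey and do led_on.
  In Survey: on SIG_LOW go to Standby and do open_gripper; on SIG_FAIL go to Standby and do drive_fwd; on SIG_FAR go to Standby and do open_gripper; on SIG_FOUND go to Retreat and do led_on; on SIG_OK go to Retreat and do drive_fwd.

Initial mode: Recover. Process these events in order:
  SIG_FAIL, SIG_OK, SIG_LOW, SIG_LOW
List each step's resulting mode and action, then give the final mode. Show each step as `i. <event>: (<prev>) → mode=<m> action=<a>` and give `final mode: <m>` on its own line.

final mode: Standby

1. SIG_FAIL: (Recover) → mode=Survey action=led_on
2. SIG_OK: (Survey) → mode=Retreat action=drive_fwd
3. SIG_LOW: (Retreat) → mode=Standby action=rotate
4. SIG_LOW: (Standby) → mode=Standby action=beep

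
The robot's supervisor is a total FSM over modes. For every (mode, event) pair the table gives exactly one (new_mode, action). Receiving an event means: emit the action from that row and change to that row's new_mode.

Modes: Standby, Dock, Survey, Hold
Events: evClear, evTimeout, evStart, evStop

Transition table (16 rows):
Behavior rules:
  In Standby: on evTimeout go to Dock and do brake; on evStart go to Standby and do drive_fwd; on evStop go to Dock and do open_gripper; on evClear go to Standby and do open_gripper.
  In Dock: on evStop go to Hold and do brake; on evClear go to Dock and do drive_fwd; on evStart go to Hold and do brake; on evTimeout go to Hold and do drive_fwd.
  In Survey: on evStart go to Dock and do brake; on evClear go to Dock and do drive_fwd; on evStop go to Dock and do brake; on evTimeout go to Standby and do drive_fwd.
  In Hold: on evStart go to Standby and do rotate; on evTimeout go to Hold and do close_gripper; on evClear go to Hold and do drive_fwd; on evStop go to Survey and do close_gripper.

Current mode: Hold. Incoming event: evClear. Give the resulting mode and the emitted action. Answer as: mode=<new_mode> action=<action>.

mode=Hold action=drive_fwd

current mode = Hold; filter table to that mode:
  (Hold, evStart) → (Standby, rotate)
  (Hold, evTimeout) → (Hold, close_gripper)
  (Hold, evClear) → (Hold, drive_fwd)  ← event matches
  (Hold, evStop) → (Survey, close_gripper)
event = evClear selects (Hold, drive_fwd)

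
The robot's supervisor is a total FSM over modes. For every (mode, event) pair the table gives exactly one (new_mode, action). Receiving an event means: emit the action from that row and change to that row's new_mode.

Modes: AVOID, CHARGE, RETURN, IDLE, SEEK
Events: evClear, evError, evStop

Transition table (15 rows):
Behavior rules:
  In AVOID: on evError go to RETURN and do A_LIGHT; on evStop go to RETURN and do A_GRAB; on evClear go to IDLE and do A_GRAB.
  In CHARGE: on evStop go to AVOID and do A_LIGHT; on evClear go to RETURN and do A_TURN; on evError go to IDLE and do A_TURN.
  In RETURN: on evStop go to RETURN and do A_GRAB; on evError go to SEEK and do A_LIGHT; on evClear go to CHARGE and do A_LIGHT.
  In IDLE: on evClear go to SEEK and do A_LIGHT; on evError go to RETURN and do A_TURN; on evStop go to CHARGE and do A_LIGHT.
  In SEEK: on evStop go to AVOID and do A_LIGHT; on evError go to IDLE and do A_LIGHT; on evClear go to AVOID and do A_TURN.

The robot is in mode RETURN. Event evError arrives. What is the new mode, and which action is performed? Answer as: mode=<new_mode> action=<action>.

mode=SEEK action=A_LIGHT

current mode = RETURN; filter table to that mode:
  (RETURN, evStop) → (RETURN, A_GRAB)
  (RETURN, evError) → (SEEK, A_LIGHT)  ← event matches
  (RETURN, evClear) → (CHARGE, A_LIGHT)
event = evError selects (SEEK, A_LIGHT)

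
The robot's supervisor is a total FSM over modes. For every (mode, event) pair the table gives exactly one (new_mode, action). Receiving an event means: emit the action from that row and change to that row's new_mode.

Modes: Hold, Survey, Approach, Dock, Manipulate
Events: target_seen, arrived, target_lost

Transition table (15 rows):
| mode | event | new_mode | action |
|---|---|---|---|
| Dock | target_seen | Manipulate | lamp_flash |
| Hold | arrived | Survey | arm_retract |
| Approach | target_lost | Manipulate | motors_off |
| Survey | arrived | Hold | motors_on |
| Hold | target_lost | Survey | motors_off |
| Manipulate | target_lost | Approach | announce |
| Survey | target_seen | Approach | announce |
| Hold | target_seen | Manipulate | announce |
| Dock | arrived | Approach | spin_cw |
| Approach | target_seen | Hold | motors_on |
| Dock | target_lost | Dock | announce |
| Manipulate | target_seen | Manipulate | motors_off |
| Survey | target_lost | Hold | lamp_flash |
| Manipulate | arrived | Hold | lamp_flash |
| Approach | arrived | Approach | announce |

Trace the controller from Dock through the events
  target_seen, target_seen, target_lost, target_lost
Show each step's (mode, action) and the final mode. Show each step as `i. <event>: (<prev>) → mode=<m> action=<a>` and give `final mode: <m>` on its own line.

final mode: Manipulate

1. target_seen: (Dock) → mode=Manipulate action=lamp_flash
2. target_seen: (Manipulate) → mode=Manipulate action=motors_off
3. target_lost: (Manipulate) → mode=Approach action=announce
4. target_lost: (Approach) → mode=Manipulate action=motors_off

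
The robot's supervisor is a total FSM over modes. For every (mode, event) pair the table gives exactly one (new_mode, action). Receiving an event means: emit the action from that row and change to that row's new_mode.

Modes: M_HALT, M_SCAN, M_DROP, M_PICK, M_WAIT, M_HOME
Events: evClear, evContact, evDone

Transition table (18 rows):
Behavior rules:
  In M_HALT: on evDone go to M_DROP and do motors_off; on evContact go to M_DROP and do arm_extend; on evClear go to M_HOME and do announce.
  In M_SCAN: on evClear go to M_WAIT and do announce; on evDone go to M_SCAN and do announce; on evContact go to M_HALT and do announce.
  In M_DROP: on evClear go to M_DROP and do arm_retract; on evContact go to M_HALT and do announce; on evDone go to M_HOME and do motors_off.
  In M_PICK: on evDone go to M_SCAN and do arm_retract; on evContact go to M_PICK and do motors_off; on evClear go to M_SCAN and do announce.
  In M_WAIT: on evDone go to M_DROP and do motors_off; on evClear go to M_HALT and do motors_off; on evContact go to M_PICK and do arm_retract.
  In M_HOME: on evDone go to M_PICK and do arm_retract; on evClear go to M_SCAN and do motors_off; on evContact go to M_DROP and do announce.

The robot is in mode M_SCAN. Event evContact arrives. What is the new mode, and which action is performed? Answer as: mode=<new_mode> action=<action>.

current mode = M_SCAN; filter table to that mode:
  (M_SCAN, evClear) → (M_WAIT, announce)
  (M_SCAN, evDone) → (M_SCAN, announce)
  (M_SCAN, evContact) → (M_HALT, announce)  ← event matches
event = evContact selects (M_HALT, announce)

mode=M_HALT action=announce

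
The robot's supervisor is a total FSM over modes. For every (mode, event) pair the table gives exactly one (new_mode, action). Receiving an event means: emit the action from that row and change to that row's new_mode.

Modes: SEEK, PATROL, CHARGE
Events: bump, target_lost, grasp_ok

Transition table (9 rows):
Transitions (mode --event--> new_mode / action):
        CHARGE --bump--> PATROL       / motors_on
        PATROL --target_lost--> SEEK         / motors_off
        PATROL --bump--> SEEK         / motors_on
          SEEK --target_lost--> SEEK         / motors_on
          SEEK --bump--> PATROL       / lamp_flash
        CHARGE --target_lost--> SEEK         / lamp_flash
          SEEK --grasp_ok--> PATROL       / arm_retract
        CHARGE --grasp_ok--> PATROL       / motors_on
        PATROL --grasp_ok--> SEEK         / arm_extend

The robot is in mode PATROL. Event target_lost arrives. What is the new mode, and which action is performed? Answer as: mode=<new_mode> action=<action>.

current mode = PATROL; filter table to that mode:
  (PATROL, target_lost) → (SEEK, motors_off)  ← event matches
  (PATROL, bump) → (SEEK, motors_on)
  (PATROL, grasp_ok) → (SEEK, arm_extend)
event = target_lost selects (SEEK, motors_off)

mode=SEEK action=motors_off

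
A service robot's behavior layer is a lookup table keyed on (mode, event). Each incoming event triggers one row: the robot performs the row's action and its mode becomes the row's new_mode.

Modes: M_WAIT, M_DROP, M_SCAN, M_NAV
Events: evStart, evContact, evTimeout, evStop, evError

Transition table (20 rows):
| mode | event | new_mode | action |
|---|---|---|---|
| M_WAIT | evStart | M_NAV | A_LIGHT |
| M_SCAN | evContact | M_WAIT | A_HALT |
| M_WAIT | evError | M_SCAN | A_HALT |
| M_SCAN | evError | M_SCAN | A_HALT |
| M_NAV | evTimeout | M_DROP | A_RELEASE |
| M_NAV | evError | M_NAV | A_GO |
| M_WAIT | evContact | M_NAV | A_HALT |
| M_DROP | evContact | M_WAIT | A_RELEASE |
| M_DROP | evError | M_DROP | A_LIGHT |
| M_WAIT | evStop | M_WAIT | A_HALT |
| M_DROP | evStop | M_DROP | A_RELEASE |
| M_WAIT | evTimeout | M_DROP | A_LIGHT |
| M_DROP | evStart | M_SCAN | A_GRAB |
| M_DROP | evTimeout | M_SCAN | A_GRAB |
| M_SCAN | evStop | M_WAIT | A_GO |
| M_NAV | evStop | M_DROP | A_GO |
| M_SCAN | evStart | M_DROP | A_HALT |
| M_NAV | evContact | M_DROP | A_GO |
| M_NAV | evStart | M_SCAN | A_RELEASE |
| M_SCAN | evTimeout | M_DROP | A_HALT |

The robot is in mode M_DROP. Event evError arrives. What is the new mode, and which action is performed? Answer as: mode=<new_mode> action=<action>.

current mode = M_DROP; filter table to that mode:
  (M_DROP, evContact) → (M_WAIT, A_RELEASE)
  (M_DROP, evError) → (M_DROP, A_LIGHT)  ← event matches
  (M_DROP, evStop) → (M_DROP, A_RELEASE)
  (M_DROP, evStart) → (M_SCAN, A_GRAB)
  (M_DROP, evTimeout) → (M_SCAN, A_GRAB)
event = evError selects (M_DROP, A_LIGHT)

mode=M_DROP action=A_LIGHT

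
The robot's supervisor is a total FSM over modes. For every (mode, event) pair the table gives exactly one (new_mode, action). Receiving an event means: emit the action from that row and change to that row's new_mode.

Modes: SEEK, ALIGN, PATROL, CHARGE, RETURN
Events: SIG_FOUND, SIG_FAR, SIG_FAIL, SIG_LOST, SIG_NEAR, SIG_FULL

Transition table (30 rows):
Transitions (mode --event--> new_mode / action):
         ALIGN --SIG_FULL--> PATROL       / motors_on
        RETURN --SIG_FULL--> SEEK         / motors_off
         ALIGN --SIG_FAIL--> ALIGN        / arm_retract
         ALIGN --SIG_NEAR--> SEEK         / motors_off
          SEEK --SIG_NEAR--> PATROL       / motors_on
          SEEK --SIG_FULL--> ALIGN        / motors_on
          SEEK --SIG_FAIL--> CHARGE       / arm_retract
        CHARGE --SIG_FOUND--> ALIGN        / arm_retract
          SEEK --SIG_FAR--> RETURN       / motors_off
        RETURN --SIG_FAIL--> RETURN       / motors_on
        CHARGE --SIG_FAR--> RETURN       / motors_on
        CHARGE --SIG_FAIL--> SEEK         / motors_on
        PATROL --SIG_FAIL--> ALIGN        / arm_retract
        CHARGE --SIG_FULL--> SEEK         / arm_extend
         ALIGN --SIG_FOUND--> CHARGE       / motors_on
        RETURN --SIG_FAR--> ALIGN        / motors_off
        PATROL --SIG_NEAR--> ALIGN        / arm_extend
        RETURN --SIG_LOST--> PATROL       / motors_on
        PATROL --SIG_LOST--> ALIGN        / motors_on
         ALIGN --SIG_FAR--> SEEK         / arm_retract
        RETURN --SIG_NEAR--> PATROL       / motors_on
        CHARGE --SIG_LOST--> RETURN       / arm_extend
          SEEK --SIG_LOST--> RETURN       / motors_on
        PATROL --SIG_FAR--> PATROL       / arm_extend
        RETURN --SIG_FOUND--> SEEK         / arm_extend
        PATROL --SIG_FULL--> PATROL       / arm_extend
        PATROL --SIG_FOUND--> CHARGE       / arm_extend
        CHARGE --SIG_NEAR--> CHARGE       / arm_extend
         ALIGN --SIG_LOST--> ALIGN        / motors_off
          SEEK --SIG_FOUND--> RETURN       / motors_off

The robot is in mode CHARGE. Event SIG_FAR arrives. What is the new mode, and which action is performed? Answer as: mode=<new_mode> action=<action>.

current mode = CHARGE; filter table to that mode:
  (CHARGE, SIG_FOUND) → (ALIGN, arm_retract)
  (CHARGE, SIG_FAR) → (RETURN, motors_on)  ← event matches
  (CHARGE, SIG_FAIL) → (SEEK, motors_on)
  (CHARGE, SIG_FULL) → (SEEK, arm_extend)
  (CHARGE, SIG_LOST) → (RETURN, arm_extend)
  (CHARGE, SIG_NEAR) → (CHARGE, arm_extend)
event = SIG_FAR selects (RETURN, motors_on)

mode=RETURN action=motors_on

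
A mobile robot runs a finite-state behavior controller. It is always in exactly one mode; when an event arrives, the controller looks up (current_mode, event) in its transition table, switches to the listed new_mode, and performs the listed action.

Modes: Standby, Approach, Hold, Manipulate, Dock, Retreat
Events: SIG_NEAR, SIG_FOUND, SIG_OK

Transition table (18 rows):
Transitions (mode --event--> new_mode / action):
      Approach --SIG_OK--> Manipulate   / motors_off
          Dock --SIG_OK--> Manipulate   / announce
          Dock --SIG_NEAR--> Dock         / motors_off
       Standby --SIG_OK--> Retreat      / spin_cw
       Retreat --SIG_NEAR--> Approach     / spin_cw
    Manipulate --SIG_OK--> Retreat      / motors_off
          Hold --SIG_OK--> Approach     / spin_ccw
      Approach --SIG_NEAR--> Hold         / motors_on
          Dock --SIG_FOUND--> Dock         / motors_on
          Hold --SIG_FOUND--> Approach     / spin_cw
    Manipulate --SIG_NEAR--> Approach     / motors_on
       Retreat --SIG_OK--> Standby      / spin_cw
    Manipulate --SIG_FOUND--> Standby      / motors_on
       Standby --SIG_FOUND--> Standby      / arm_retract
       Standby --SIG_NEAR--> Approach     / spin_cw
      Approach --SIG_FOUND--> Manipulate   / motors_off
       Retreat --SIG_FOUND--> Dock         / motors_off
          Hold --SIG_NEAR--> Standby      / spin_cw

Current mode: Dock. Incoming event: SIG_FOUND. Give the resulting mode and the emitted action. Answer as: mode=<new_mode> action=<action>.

current mode = Dock; filter table to that mode:
  (Dock, SIG_OK) → (Manipulate, announce)
  (Dock, SIG_NEAR) → (Dock, motors_off)
  (Dock, SIG_FOUND) → (Dock, motors_on)  ← event matches
event = SIG_FOUND selects (Dock, motors_on)

mode=Dock action=motors_on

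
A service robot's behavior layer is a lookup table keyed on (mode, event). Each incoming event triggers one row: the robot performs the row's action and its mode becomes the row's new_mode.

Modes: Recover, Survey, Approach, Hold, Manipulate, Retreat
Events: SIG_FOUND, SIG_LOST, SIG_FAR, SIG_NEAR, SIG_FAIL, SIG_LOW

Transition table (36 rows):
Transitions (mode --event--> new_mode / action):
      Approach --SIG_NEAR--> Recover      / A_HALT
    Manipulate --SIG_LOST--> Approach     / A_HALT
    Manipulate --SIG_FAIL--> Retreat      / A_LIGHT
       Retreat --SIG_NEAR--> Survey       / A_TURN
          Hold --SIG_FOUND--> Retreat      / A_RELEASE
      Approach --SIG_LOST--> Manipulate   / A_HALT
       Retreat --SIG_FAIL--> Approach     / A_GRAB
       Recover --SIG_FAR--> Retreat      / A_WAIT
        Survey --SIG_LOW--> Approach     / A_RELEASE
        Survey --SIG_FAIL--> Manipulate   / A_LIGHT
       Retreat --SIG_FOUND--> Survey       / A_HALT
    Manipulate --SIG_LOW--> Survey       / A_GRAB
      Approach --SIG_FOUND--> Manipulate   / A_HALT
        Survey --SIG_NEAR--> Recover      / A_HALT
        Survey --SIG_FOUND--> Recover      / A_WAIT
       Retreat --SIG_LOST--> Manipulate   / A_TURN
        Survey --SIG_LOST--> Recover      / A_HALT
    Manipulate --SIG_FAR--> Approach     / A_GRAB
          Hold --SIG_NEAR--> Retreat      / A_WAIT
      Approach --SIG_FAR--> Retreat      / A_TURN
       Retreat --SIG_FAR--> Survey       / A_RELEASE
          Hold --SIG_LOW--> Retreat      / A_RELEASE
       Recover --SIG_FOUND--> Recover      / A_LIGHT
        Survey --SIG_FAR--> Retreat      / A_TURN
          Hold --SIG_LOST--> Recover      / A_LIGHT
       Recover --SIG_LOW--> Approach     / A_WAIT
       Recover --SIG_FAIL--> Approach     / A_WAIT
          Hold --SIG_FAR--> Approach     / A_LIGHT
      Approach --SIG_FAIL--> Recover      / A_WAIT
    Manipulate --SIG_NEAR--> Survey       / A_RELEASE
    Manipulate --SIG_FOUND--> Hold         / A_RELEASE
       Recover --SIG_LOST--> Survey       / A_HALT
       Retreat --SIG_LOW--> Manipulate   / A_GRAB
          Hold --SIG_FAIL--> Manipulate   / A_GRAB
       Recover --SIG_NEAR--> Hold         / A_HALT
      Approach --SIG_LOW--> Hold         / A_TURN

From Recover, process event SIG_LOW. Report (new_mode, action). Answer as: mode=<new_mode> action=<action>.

mode=Approach action=A_WAIT

current mode = Recover; filter table to that mode:
  (Recover, SIG_FAR) → (Retreat, A_WAIT)
  (Recover, SIG_FOUND) → (Recover, A_LIGHT)
  (Recover, SIG_LOW) → (Approach, A_WAIT)  ← event matches
  (Recover, SIG_FAIL) → (Approach, A_WAIT)
  (Recover, SIG_LOST) → (Survey, A_HALT)
  (Recover, SIG_NEAR) → (Hold, A_HALT)
event = SIG_LOW selects (Approach, A_WAIT)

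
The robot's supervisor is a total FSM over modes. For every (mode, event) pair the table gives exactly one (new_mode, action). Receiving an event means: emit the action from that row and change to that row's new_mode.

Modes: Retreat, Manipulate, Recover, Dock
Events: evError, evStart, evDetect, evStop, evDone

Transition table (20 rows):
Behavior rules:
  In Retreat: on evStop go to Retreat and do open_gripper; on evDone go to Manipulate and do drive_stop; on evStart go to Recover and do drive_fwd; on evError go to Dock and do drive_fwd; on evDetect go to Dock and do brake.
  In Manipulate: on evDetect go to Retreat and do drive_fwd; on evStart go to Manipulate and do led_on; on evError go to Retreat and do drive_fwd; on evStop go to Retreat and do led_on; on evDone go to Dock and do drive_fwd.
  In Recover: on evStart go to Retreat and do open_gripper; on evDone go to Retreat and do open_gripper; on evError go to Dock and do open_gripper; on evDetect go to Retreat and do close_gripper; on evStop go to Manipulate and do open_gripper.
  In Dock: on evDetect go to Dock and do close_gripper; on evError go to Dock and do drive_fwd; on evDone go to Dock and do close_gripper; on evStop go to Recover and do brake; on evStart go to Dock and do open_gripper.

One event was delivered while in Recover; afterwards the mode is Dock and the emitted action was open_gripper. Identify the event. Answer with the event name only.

evError

try evError: (Recover, evError) → (Dock, open_gripper)  ← matches
try evStart: (Recover, evStart) → (Retreat, open_gripper)
try evDetect: (Recover, evDetect) → (Retreat, close_gripper)
try evStop: (Recover, evStop) → (Manipulate, open_gripper)
try evDone: (Recover, evDone) → (Retreat, open_gripper)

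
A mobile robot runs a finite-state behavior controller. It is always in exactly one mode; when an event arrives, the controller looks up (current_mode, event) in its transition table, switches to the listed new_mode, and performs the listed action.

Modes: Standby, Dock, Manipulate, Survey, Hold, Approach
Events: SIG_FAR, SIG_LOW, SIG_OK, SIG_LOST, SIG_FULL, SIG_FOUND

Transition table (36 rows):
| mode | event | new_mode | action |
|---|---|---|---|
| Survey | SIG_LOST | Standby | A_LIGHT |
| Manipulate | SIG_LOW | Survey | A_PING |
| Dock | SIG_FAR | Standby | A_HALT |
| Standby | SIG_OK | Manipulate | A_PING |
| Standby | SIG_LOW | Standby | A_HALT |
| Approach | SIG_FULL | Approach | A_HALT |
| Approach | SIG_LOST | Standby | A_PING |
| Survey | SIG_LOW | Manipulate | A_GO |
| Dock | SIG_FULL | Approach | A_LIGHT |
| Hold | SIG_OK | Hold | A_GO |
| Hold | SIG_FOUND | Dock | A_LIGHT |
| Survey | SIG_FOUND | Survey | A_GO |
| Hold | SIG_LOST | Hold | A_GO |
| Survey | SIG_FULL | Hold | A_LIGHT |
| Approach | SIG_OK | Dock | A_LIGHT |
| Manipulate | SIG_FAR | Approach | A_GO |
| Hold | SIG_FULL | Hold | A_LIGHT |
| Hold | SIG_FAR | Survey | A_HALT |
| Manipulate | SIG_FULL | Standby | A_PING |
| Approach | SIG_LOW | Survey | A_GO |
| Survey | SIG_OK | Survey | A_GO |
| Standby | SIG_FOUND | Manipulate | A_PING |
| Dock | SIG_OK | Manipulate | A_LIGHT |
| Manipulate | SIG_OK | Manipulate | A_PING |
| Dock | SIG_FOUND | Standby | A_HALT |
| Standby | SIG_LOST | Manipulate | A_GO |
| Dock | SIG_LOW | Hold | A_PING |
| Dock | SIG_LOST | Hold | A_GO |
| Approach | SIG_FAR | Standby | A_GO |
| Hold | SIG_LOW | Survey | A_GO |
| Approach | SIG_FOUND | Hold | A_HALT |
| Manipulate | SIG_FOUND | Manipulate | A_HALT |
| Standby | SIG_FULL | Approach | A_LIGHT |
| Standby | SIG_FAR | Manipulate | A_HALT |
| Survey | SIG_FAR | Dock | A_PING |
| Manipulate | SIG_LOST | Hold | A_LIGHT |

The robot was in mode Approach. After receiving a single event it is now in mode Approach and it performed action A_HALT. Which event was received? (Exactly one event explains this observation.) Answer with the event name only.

SIG_FULL

try SIG_FAR: (Approach, SIG_FAR) → (Standby, A_GO)
try SIG_LOW: (Approach, SIG_LOW) → (Survey, A_GO)
try SIG_OK: (Approach, SIG_OK) → (Dock, A_LIGHT)
try SIG_LOST: (Approach, SIG_LOST) → (Standby, A_PING)
try SIG_FULL: (Approach, SIG_FULL) → (Approach, A_HALT)  ← matches
try SIG_FOUND: (Approach, SIG_FOUND) → (Hold, A_HALT)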